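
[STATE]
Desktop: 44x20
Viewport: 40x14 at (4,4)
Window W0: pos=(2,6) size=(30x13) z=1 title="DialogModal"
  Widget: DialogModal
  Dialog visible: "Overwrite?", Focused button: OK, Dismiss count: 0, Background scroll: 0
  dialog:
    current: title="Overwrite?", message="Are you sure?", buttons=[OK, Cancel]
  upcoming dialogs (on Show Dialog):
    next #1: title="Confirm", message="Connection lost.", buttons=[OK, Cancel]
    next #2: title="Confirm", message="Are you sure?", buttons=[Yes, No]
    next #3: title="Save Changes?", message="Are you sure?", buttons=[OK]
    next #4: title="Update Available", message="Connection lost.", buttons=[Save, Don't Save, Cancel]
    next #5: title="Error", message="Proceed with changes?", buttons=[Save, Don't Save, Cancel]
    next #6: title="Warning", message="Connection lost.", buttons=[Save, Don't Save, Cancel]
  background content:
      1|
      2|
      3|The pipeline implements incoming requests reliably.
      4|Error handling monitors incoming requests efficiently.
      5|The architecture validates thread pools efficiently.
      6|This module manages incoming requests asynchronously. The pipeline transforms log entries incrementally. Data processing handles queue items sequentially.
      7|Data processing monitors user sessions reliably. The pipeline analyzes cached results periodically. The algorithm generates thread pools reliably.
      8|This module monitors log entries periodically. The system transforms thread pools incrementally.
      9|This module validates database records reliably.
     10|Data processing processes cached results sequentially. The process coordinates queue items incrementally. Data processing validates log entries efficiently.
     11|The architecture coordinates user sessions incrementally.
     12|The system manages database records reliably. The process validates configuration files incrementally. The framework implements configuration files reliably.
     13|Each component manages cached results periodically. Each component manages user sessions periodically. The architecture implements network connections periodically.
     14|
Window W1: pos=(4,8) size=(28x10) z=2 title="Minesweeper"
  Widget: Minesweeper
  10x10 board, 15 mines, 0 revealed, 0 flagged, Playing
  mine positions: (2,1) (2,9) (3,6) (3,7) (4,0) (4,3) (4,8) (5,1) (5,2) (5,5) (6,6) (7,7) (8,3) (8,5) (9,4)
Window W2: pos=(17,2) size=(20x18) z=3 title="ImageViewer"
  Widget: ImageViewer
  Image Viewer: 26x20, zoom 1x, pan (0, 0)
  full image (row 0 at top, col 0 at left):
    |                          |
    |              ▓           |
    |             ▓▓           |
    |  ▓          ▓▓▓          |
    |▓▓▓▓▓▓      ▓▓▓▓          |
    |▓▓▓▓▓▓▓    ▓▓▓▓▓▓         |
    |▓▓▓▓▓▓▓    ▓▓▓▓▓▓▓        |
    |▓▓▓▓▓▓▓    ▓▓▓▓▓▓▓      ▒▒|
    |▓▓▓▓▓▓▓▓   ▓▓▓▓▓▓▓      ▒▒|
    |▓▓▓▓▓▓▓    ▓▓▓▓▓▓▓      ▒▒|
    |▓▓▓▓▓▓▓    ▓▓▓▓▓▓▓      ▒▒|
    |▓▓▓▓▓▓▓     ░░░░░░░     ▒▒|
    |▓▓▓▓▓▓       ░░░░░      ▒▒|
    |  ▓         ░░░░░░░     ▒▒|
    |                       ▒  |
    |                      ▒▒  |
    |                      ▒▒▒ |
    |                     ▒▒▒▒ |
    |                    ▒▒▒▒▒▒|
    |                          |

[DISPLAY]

             ┠──────────────────┨       
             ┃                  ┃       
━━━━━━━━━━━━━┃              ▓   ┃       
DialogModal  ┃             ▓▓   ┃       
┏━━━━━━━━━━━━┃  ▓          ▓▓▓  ┃       
┃ Minesweeper┃▓▓▓▓▓▓      ▓▓▓▓  ┃       
┠────────────┃▓▓▓▓▓▓▓    ▓▓▓▓▓▓ ┃       
┃■■■■■■■■■■  ┃▓▓▓▓▓▓▓    ▓▓▓▓▓▓▓┃       
┃■■■■■■■■■■  ┃▓▓▓▓▓▓▓    ▓▓▓▓▓▓▓┃       
┃■■■■■■■■■■  ┃▓▓▓▓▓▓▓▓   ▓▓▓▓▓▓▓┃       
┃■■■■■■■■■■  ┃▓▓▓▓▓▓▓    ▓▓▓▓▓▓▓┃       
┃■■■■■■■■■■  ┃▓▓▓▓▓▓▓    ▓▓▓▓▓▓▓┃       
┃■■■■■■■■■■  ┃▓▓▓▓▓▓▓     ░░░░░░┃       
┗━━━━━━━━━━━━┃▓▓▓▓▓▓       ░░░░░┃       


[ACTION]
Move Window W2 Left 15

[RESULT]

─────────────────┨                      
                 ┃                      
             ▓   ┃━━━━━━━━━┓            
            ▓▓   ┃         ┃            
 ▓          ▓▓▓  ┃━━━━━━━━━┓            
▓▓▓▓▓      ▓▓▓▓  ┃         ┃            
▓▓▓▓▓▓    ▓▓▓▓▓▓ ┃─────────┨            
▓▓▓▓▓▓    ▓▓▓▓▓▓▓┃         ┃            
▓▓▓▓▓▓    ▓▓▓▓▓▓▓┃         ┃            
▓▓▓▓▓▓▓   ▓▓▓▓▓▓▓┃         ┃            
▓▓▓▓▓▓    ▓▓▓▓▓▓▓┃         ┃            
▓▓▓▓▓▓    ▓▓▓▓▓▓▓┃         ┃            
▓▓▓▓▓▓     ░░░░░░┃         ┃            
▓▓▓▓▓       ░░░░░┃━━━━━━━━━┛            


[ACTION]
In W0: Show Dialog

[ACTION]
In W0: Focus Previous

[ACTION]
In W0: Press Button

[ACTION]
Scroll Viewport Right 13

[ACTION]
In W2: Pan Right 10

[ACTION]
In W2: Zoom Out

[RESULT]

─────────────────┨                      
                 ┃                      
   ▓             ┃━━━━━━━━━┓            
  ▓▓             ┃         ┃            
  ▓▓▓            ┃━━━━━━━━━┓            
 ▓▓▓▓            ┃         ┃            
▓▓▓▓▓▓           ┃─────────┨            
▓▓▓▓▓▓▓          ┃         ┃            
▓▓▓▓▓▓▓      ▒▒  ┃         ┃            
▓▓▓▓▓▓▓      ▒▒  ┃         ┃            
▓▓▓▓▓▓▓      ▒▒  ┃         ┃            
▓▓▓▓▓▓▓      ▒▒  ┃         ┃            
 ░░░░░░░     ▒▒  ┃         ┃            
  ░░░░░      ▒▒  ┃━━━━━━━━━┛            


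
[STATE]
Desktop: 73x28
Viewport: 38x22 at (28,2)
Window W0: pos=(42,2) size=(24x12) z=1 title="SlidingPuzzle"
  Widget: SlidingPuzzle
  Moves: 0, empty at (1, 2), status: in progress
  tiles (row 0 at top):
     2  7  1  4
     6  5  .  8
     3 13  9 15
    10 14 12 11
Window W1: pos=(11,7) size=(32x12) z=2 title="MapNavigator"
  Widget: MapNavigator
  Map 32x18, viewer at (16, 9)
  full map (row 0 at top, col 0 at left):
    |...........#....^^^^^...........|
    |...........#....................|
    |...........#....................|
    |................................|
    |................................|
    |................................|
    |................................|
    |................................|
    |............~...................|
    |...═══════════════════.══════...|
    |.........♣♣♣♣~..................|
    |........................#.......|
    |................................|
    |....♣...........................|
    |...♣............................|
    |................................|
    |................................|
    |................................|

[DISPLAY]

              ┏━━━━━━━━━━━━━━━━━━━━━━┓
              ┃ SlidingPuzzle        ┃
              ┠──────────────────────┨
              ┃┌────┬────┬────┬────┐ ┃
              ┃│  2 │  7 │  1 │  4 │ ┃
━━━━━━━━━━━━━━┓├────┼────┼────┼────┤ ┃
              ┃│  6 │  5 │    │  8 │ ┃
──────────────┨├────┼────┼────┼────┤ ┃
..............┃│  3 │ 13 │  9 │ 15 │ ┃
..............┃├────┼────┼────┼────┤ ┃
..............┃│ 10 │ 14 │ 12 │ 11 │ ┃
..............┃━━━━━━━━━━━━━━━━━━━━━━┛
═════.══════..┃                       
..............┃                       
.......#......┃                       
..............┃                       
━━━━━━━━━━━━━━┛                       
                                      
                                      
                                      
                                      
                                      


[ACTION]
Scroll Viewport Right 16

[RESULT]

       ┏━━━━━━━━━━━━━━━━━━━━━━┓       
       ┃ SlidingPuzzle        ┃       
       ┠──────────────────────┨       
       ┃┌────┬────┬────┬────┐ ┃       
       ┃│  2 │  7 │  1 │  4 │ ┃       
━━━━━━━┓├────┼────┼────┼────┤ ┃       
       ┃│  6 │  5 │    │  8 │ ┃       
───────┨├────┼────┼────┼────┤ ┃       
.......┃│  3 │ 13 │  9 │ 15 │ ┃       
.......┃├────┼────┼────┼────┤ ┃       
.......┃│ 10 │ 14 │ 12 │ 11 │ ┃       
.......┃━━━━━━━━━━━━━━━━━━━━━━┛       
═════..┃                              
.......┃                              
#......┃                              
.......┃                              
━━━━━━━┛                              
                                      
                                      
                                      
                                      
                                      


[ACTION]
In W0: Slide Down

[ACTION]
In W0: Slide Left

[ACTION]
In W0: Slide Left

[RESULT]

       ┏━━━━━━━━━━━━━━━━━━━━━━┓       
       ┃ SlidingPuzzle        ┃       
       ┠──────────────────────┨       
       ┃┌────┬────┬────┬────┐ ┃       
       ┃│  2 │  7 │  4 │    │ ┃       
━━━━━━━┓├────┼────┼────┼────┤ ┃       
       ┃│  6 │  5 │  1 │  8 │ ┃       
───────┨├────┼────┼────┼────┤ ┃       
.......┃│  3 │ 13 │  9 │ 15 │ ┃       
.......┃├────┼────┼────┼────┤ ┃       
.......┃│ 10 │ 14 │ 12 │ 11 │ ┃       
.......┃━━━━━━━━━━━━━━━━━━━━━━┛       
═════..┃                              
.......┃                              
#......┃                              
.......┃                              
━━━━━━━┛                              
                                      
                                      
                                      
                                      
                                      


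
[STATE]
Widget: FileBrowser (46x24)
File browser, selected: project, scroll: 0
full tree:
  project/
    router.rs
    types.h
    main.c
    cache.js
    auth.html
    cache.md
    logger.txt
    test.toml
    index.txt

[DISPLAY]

> [-] project/                                
    router.rs                                 
    types.h                                   
    main.c                                    
    cache.js                                  
    auth.html                                 
    cache.md                                  
    logger.txt                                
    test.toml                                 
    index.txt                                 
                                              
                                              
                                              
                                              
                                              
                                              
                                              
                                              
                                              
                                              
                                              
                                              
                                              
                                              


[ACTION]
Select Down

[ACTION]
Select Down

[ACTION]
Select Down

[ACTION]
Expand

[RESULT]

  [-] project/                                
    router.rs                                 
    types.h                                   
  > main.c                                    
    cache.js                                  
    auth.html                                 
    cache.md                                  
    logger.txt                                
    test.toml                                 
    index.txt                                 
                                              
                                              
                                              
                                              
                                              
                                              
                                              
                                              
                                              
                                              
                                              
                                              
                                              
                                              


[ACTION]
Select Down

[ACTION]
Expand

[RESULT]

  [-] project/                                
    router.rs                                 
    types.h                                   
    main.c                                    
  > cache.js                                  
    auth.html                                 
    cache.md                                  
    logger.txt                                
    test.toml                                 
    index.txt                                 
                                              
                                              
                                              
                                              
                                              
                                              
                                              
                                              
                                              
                                              
                                              
                                              
                                              
                                              


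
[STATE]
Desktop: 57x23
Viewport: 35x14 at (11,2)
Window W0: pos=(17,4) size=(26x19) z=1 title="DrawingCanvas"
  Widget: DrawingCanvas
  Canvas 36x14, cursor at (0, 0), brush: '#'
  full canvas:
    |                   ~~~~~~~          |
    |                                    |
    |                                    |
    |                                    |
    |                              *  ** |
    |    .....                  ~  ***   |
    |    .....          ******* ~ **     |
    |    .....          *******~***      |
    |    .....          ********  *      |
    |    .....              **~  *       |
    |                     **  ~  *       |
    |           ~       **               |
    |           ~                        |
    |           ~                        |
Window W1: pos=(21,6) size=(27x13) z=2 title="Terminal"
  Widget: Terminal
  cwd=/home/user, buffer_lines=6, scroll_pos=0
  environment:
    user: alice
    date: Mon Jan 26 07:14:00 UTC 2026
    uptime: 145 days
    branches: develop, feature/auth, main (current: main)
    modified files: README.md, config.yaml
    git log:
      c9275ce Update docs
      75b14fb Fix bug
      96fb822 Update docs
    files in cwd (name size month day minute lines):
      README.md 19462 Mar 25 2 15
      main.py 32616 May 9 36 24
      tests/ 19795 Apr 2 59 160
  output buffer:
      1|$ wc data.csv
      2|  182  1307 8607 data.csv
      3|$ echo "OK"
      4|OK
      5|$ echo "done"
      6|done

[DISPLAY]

                                   
                                   
      ┏━━━━━━━━━━━━━━━━━━━━━━━━┓   
      ┃ DrawingCanvas          ┃   
      ┠───┏━━━━━━━━━━━━━━━━━━━━━━━━
      ┃+  ┃ Terminal               
      ┃   ┠────────────────────────
      ┃   ┃$ wc data.csv           
      ┃   ┃  182  1307 8607 data.cs
      ┃   ┃$ echo "OK"             
      ┃   ┃OK                      
      ┃   ┃$ echo "done"           
      ┃   ┃done                    
      ┃   ┃$ █                     


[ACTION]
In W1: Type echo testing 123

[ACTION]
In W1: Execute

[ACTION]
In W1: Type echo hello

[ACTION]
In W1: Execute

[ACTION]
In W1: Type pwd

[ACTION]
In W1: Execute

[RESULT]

                                   
                                   
      ┏━━━━━━━━━━━━━━━━━━━━━━━━┓   
      ┃ DrawingCanvas          ┃   
      ┠───┏━━━━━━━━━━━━━━━━━━━━━━━━
      ┃+  ┃ Terminal               
      ┃   ┠────────────────────────
      ┃   ┃$ echo "done"           
      ┃   ┃done                    
      ┃   ┃$ echo testing 123      
      ┃   ┃testing 123             
      ┃   ┃$ echo hello            
      ┃   ┃hello                   
      ┃   ┃$ pwd                   


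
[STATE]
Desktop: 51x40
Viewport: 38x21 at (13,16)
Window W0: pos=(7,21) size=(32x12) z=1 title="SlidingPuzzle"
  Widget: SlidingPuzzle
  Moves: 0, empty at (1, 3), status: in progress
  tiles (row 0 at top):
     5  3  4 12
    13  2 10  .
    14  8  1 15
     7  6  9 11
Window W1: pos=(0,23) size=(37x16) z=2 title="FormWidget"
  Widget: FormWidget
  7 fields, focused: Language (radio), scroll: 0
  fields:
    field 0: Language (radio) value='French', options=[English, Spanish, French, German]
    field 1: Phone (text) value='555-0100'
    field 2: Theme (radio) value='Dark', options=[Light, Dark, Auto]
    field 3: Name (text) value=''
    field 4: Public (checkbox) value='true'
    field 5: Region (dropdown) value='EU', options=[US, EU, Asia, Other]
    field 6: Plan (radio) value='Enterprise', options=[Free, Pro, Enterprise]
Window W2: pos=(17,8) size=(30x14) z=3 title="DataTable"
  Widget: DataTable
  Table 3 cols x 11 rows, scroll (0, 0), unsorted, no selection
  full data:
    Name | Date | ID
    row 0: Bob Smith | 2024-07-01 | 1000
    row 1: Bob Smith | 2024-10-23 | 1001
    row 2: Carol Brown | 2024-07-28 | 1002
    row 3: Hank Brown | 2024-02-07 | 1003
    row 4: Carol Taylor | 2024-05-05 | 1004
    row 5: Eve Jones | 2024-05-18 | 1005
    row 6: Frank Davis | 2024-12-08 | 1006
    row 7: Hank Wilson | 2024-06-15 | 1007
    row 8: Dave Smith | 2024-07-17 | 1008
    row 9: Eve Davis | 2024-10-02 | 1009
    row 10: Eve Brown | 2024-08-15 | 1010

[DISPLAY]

    ┃Hank Brown  │2024-02-07│1003┃    
    ┃Carol Taylor│2024-05-05│1004┃    
    ┃Eve Jones   │2024-05-18│1005┃    
    ┃Frank Davis │2024-12-08│1006┃    
    ┃Hank Wilson │2024-06-15│1007┃    
━━━━┗━━━━━━━━━━━━━━━━━━━━━━━━━━━━┛    
ingPuzzle                ┃            
━━━━━━━━━━━━━━━━━━━━━━━┓─┨            
                       ┃ ┃            
───────────────────────┨ ┃            
  ( ) English  ( ) Span┃ ┃            
  [555-0100           ]┃ ┃            
  ( ) Light  (●) Dark  ┃ ┃            
  [                   ]┃ ┃            
  [x]                  ┃ ┃            
  [EU                ▼]┃ ┃            
  ( ) Free  ( ) Pro  (●┃━┛            
                       ┃              
                       ┃              
                       ┃              
                       ┃              


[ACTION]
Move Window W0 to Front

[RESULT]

    ┃Hank Brown  │2024-02-07│1003┃    
    ┃Carol Taylor│2024-05-05│1004┃    
    ┃Eve Jones   │2024-05-18│1005┃    
    ┃Frank Davis │2024-12-08│1006┃    
    ┃Hank Wilson │2024-06-15│1007┃    
━━━━━━━━━━━━━━━━━━━━━━━━━┓━━━━━━━┛    
ingPuzzle                ┃            
─────────────────────────┨            
┬────┬────┬────┐         ┃            
│  3 │  4 │ 12 │         ┃            
┼────┼────┼────┤         ┃            
│  2 │ 10 │    │         ┃            
┼────┼────┼────┤         ┃            
│  8 │  1 │ 15 │         ┃            
┼────┼────┼────┤         ┃            
│  6 │  9 │ 11 │         ┃            
━━━━━━━━━━━━━━━━━━━━━━━━━┛            
                       ┃              
                       ┃              
                       ┃              
                       ┃              


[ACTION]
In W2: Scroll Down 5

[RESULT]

    ┃Frank Davis │2024-12-08│1006┃    
    ┃Hank Wilson │2024-06-15│1007┃    
    ┃Dave Smith  │2024-07-17│1008┃    
    ┃Eve Davis   │2024-10-02│1009┃    
    ┃Eve Brown   │2024-08-15│1010┃    
━━━━━━━━━━━━━━━━━━━━━━━━━┓━━━━━━━┛    
ingPuzzle                ┃            
─────────────────────────┨            
┬────┬────┬────┐         ┃            
│  3 │  4 │ 12 │         ┃            
┼────┼────┼────┤         ┃            
│  2 │ 10 │    │         ┃            
┼────┼────┼────┤         ┃            
│  8 │  1 │ 15 │         ┃            
┼────┼────┼────┤         ┃            
│  6 │  9 │ 11 │         ┃            
━━━━━━━━━━━━━━━━━━━━━━━━━┛            
                       ┃              
                       ┃              
                       ┃              
                       ┃              


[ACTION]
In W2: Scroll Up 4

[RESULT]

    ┃Hank Brown  │2024-02-07│1003┃    
    ┃Carol Taylor│2024-05-05│1004┃    
    ┃Eve Jones   │2024-05-18│1005┃    
    ┃Frank Davis │2024-12-08│1006┃    
    ┃Hank Wilson │2024-06-15│1007┃    
━━━━━━━━━━━━━━━━━━━━━━━━━┓━━━━━━━┛    
ingPuzzle                ┃            
─────────────────────────┨            
┬────┬────┬────┐         ┃            
│  3 │  4 │ 12 │         ┃            
┼────┼────┼────┤         ┃            
│  2 │ 10 │    │         ┃            
┼────┼────┼────┤         ┃            
│  8 │  1 │ 15 │         ┃            
┼────┼────┼────┤         ┃            
│  6 │  9 │ 11 │         ┃            
━━━━━━━━━━━━━━━━━━━━━━━━━┛            
                       ┃              
                       ┃              
                       ┃              
                       ┃              


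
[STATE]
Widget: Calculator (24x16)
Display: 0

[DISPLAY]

                       0
┌───┬───┬───┬───┐       
│ 7 │ 8 │ 9 │ ÷ │       
├───┼───┼───┼───┤       
│ 4 │ 5 │ 6 │ × │       
├───┼───┼───┼───┤       
│ 1 │ 2 │ 3 │ - │       
├───┼───┼───┼───┤       
│ 0 │ . │ = │ + │       
├───┼───┼───┼───┤       
│ C │ MC│ MR│ M+│       
└───┴───┴───┴───┘       
                        
                        
                        
                        


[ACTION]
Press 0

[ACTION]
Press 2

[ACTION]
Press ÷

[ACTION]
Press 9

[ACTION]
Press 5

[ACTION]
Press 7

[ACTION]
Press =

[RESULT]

          0.002089864159
┌───┬───┬───┬───┐       
│ 7 │ 8 │ 9 │ ÷ │       
├───┼───┼───┼───┤       
│ 4 │ 5 │ 6 │ × │       
├───┼───┼───┼───┤       
│ 1 │ 2 │ 3 │ - │       
├───┼───┼───┼───┤       
│ 0 │ . │ = │ + │       
├───┼───┼───┼───┤       
│ C │ MC│ MR│ M+│       
└───┴───┴───┴───┘       
                        
                        
                        
                        


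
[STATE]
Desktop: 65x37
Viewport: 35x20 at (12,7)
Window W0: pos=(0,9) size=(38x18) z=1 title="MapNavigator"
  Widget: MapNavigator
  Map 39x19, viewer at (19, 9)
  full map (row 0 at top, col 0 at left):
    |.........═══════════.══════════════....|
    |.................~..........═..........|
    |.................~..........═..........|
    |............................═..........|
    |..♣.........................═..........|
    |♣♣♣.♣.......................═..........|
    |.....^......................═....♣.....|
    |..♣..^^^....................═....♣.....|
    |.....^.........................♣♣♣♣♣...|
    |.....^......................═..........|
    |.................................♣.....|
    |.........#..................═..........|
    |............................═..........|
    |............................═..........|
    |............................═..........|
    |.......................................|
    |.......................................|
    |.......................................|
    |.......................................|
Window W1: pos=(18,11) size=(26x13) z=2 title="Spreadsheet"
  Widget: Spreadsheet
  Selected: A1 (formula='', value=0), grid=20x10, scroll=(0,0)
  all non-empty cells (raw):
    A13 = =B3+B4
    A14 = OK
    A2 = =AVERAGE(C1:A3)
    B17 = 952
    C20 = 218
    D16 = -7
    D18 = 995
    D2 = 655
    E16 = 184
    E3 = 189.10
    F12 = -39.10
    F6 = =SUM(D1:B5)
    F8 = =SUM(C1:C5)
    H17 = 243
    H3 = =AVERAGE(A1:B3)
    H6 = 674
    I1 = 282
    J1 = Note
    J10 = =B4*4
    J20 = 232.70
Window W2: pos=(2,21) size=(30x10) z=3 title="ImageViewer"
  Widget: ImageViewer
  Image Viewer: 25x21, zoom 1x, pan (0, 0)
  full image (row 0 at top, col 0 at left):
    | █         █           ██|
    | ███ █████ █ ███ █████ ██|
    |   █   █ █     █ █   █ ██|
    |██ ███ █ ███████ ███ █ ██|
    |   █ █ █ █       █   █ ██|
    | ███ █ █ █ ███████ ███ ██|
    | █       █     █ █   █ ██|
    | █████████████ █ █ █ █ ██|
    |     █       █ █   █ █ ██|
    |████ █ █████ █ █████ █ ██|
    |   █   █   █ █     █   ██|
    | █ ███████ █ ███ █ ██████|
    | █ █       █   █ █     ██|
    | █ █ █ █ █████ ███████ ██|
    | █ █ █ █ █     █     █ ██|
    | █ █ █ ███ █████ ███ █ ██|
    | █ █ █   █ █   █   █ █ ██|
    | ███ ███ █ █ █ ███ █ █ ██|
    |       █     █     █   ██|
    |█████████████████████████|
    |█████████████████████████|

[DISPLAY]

                                   
                                   
━━━━━━━━━━━━━━━━━━━━━━━━━┓         
or                       ┃         
──────┏━━━━━━━━━━━━━━━━━━━━━━━━┓   
.....~┃ Spreadsheet            ┃   
......┠────────────────────────┨   
......┃A1:                     ┃   
......┃       A       B       C┃   
......┃------------------------┃   
......┃  1      [0]       0    ┃   
......┃  2 #CIRC!         0    ┃   
......┃  3        0       0    ┃   
......┃  4        0       0    ┃   
━━━━━━━━━━━━━━━━━━━┓      0    ┃   
wer                ┃      0    ┃   
───────────────────┨━━━━━━━━━━━┛   
  █           ██   ┃.....┃         
█ █ ███ █████ ██   ┃.....┃         
█     █ █   █ ██   ┃━━━━━┛         


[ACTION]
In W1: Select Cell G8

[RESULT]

                                   
                                   
━━━━━━━━━━━━━━━━━━━━━━━━━┓         
or                       ┃         
──────┏━━━━━━━━━━━━━━━━━━━━━━━━┓   
.....~┃ Spreadsheet            ┃   
......┠────────────────────────┨   
......┃G8:                     ┃   
......┃       A       B       C┃   
......┃------------------------┃   
......┃  1        0       0    ┃   
......┃  2 #CIRC!         0    ┃   
......┃  3        0       0    ┃   
......┃  4        0       0    ┃   
━━━━━━━━━━━━━━━━━━━┓      0    ┃   
wer                ┃      0    ┃   
───────────────────┨━━━━━━━━━━━┛   
  █           ██   ┃.....┃         
█ █ ███ █████ ██   ┃.....┃         
█     █ █   █ ██   ┃━━━━━┛         


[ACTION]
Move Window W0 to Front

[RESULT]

                                   
                                   
━━━━━━━━━━━━━━━━━━━━━━━━━┓         
or                       ┃         
─────────────────────────┨━━━━━┓   
.....~..........═........┃     ┃   
................═........┃─────┨   
................═........┃     ┃   
................═........┃    C┃   
................═....♣...┃-----┃   
................═....♣...┃0    ┃   
...................♣♣♣♣♣.┃0    ┃   
.......@........═........┃0    ┃   
.....................♣...┃0    ┃   
................═........┃0    ┃   
................═........┃0    ┃   
................═........┃━━━━━┛   
................═........┃         
.........................┃         
━━━━━━━━━━━━━━━━━━━━━━━━━┛         


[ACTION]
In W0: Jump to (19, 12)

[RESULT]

                                   
                                   
━━━━━━━━━━━━━━━━━━━━━━━━━┓         
or                       ┃         
─────────────────────────┨━━━━━┓   
................═........┃     ┃   
................═....♣...┃─────┨   
................═....♣...┃     ┃   
...................♣♣♣♣♣.┃    C┃   
................═........┃-----┃   
.....................♣...┃0    ┃   
................═........┃0    ┃   
.......@........═........┃0    ┃   
................═........┃0    ┃   
................═........┃0    ┃   
.........................┃0    ┃   
.........................┃━━━━━┛   
.........................┃         
.........................┃         
━━━━━━━━━━━━━━━━━━━━━━━━━┛         


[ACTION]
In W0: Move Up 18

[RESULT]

                                   
                                   
━━━━━━━━━━━━━━━━━━━━━━━━━┓         
or                       ┃         
─────────────────────────┨━━━━━┓   
                         ┃     ┃   
                         ┃─────┨   
                         ┃     ┃   
                         ┃    C┃   
                         ┃-----┃   
                         ┃0    ┃   
                         ┃0    ┃   
═══════@.══════════════..┃0    ┃   
.....~..........═........┃0    ┃   
.....~..........═........┃0    ┃   
................═........┃0    ┃   
................═........┃━━━━━┛   
................═........┃         
................═....♣...┃         
━━━━━━━━━━━━━━━━━━━━━━━━━┛         


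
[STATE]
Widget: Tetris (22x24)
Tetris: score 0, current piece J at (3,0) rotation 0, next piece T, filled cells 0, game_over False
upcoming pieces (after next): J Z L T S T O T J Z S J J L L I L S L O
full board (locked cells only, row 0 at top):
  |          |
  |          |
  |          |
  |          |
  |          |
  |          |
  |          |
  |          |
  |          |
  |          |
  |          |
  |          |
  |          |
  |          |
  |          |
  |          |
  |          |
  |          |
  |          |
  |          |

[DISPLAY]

   █      │Next:      
   ███    │ ▒         
          │▒▒▒        
          │           
          │           
          │           
          │Score:     
          │0          
          │           
          │           
          │           
          │           
          │           
          │           
          │           
          │           
          │           
          │           
          │           
          │           
          │           
          │           
          │           
          │           


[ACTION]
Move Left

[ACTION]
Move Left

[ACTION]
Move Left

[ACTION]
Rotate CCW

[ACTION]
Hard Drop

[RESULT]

    ▒     │Next:      
   ▒▒▒    │█          
          │███        
          │           
          │           
          │           
          │Score:     
          │0          
          │           
          │           
          │           
          │           
          │           
          │           
          │           
          │           
          │           
 █        │           
 █        │           
██        │           
          │           
          │           
          │           
          │           


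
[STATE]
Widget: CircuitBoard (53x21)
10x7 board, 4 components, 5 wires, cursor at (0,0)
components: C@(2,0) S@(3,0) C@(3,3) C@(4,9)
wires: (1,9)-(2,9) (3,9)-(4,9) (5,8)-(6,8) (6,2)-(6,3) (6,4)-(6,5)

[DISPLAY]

   0 1 2 3 4 5 6 7 8 9                               
0  [.]                                               
                                                     
1                                       ·            
                                        │            
2   C                                   ·            
                                                     
3   S           C                       ·            
                                        │            
4                                       C            
                                                     
5                                   ·                
                                    │                
6           · ─ ·   · ─ ·           ·                
Cursor: (0,0)                                        
                                                     
                                                     
                                                     
                                                     
                                                     
                                                     


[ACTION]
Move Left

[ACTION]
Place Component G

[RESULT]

   0 1 2 3 4 5 6 7 8 9                               
0  [G]                                               
                                                     
1                                       ·            
                                        │            
2   C                                   ·            
                                                     
3   S           C                       ·            
                                        │            
4                                       C            
                                                     
5                                   ·                
                                    │                
6           · ─ ·   · ─ ·           ·                
Cursor: (0,0)                                        
                                                     
                                                     
                                                     
                                                     
                                                     
                                                     


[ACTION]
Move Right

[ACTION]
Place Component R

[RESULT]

   0 1 2 3 4 5 6 7 8 9                               
0   G  [R]                                           
                                                     
1                                       ·            
                                        │            
2   C                                   ·            
                                                     
3   S           C                       ·            
                                        │            
4                                       C            
                                                     
5                                   ·                
                                    │                
6           · ─ ·   · ─ ·           ·                
Cursor: (0,1)                                        
                                                     
                                                     
                                                     
                                                     
                                                     
                                                     
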